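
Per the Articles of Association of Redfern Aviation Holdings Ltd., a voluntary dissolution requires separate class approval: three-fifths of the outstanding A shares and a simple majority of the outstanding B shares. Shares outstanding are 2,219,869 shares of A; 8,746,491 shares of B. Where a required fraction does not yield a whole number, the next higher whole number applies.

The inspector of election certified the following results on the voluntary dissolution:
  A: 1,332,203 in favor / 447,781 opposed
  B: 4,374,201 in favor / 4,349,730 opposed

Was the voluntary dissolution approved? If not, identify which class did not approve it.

Approved — every class gave the required vote.

A: 3/5 of 2219869 = 1331921.40, rounded up to 1331922; 1,331,922 required, 1,332,203 in favor — approved.
B: a majority of 8746491 is 4373246; 4,373,246 required, 4,374,201 in favor — approved.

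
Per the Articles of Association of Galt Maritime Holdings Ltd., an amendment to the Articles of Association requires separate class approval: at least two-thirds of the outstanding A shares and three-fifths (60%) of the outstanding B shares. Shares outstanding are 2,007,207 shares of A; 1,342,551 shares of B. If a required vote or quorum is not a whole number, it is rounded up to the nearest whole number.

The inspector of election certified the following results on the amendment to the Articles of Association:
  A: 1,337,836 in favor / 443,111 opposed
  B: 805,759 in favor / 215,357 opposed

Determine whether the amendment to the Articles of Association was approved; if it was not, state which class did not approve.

A: 2/3 of 2007207 = 1338138; 1,338,138 required, 1,337,836 in favor — not approved.
B: 3/5 of 1342551 = 805530.60, rounded up to 805531; 805,531 required, 805,759 in favor — approved.

Not approved — the A shares did not give the required vote.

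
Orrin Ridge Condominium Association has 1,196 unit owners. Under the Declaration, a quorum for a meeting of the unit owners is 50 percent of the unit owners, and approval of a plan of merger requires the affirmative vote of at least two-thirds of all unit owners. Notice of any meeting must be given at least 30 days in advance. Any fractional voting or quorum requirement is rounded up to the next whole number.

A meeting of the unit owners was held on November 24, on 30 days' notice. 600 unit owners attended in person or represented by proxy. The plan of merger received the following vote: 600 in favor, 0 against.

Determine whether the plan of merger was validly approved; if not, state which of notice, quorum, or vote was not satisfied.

Notice: 30 days given; 30 required. Satisfied.
Quorum: 50% of 1,196 = 598; 600 present. Satisfied.
Vote: requires two-thirds of all unit owners (1,196); 2/3 of 1196 = 797.33, rounded up to 798, so 798 needed; 600 in favor. Not satisfied.

Invalid — vote requirement not satisfied.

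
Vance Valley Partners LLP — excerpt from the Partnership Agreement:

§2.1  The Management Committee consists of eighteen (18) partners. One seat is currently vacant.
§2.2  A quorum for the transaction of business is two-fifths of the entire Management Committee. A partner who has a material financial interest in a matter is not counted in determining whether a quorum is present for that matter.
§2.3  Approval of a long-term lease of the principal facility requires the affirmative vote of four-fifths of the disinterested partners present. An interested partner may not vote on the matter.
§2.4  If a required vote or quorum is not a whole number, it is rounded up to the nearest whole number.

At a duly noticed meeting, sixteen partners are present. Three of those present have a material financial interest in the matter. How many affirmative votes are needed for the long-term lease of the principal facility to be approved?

The long-term lease of the principal facility requires four-fifths of the disinterested partners present (16 − 3 = 13).
4/5 of 13 = 10.40, rounded up to 11.

11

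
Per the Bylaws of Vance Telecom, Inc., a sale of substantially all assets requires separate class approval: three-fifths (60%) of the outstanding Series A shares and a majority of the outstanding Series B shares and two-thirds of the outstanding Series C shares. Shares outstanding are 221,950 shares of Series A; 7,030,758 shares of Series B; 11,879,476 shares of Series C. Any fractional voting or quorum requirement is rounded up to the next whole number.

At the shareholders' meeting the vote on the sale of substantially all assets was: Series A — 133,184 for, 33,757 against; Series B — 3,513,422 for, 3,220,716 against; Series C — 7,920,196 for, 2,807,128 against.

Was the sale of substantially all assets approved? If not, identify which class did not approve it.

Series A: 3/5 of 221950 = 133170; 133,170 required, 133,184 in favor — approved.
Series B: a majority of 7030758 is 3515380; 3,515,380 required, 3,513,422 in favor — not approved.
Series C: 2/3 of 11879476 = 7919650.67, rounded up to 7919651; 7,919,651 required, 7,920,196 in favor — approved.

Not approved — the Series B shares did not give the required vote.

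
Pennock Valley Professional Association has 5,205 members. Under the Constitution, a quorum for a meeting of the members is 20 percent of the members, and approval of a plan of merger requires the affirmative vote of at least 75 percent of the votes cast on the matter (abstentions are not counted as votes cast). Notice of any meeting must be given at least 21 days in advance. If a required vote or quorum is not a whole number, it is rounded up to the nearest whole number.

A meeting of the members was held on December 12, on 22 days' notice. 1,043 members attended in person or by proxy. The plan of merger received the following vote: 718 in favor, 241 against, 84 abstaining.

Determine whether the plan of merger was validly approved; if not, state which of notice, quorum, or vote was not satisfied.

Notice: 22 days given; 21 required. Satisfied.
Quorum: 20% of 5,205 = 1,041; 1,043 present. Satisfied.
Vote: requires three-fourths of the votes cast (1,043 − 84 abstaining = 959); 3/4 of 959 = 719.25, rounded up to 720, so 720 needed; 718 in favor. Not satisfied.

Invalid — vote requirement not satisfied.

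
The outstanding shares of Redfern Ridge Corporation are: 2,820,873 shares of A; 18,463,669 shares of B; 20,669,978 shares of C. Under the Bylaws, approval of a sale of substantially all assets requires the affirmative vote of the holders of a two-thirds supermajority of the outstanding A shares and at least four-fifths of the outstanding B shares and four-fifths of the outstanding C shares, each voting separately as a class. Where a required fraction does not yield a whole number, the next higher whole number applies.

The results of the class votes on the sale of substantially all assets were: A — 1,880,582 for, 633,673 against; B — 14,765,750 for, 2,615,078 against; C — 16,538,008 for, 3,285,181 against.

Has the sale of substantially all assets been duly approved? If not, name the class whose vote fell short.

A: 2/3 of 2820873 = 1880582; 1,880,582 required, 1,880,582 in favor — approved.
B: 4/5 of 18463669 = 14770935.20, rounded up to 14770936; 14,770,936 required, 14,765,750 in favor — not approved.
C: 4/5 of 20669978 = 16535982.40, rounded up to 16535983; 16,535,983 required, 16,538,008 in favor — approved.

Not approved — the B shares did not give the required vote.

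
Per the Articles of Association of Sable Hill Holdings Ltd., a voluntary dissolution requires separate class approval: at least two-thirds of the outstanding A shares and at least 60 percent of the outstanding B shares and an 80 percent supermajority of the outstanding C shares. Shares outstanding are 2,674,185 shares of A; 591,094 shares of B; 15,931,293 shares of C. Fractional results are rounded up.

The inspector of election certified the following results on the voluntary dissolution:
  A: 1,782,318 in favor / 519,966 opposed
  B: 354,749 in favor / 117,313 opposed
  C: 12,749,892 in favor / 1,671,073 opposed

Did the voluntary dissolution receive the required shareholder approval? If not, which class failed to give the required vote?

A: 2/3 of 2674185 = 1782790; 1,782,790 required, 1,782,318 in favor — not approved.
B: 3/5 of 591094 = 354656.40, rounded up to 354657; 354,657 required, 354,749 in favor — approved.
C: 4/5 of 15931293 = 12745034.40, rounded up to 12745035; 12,745,035 required, 12,749,892 in favor — approved.

Not approved — the A shares did not give the required vote.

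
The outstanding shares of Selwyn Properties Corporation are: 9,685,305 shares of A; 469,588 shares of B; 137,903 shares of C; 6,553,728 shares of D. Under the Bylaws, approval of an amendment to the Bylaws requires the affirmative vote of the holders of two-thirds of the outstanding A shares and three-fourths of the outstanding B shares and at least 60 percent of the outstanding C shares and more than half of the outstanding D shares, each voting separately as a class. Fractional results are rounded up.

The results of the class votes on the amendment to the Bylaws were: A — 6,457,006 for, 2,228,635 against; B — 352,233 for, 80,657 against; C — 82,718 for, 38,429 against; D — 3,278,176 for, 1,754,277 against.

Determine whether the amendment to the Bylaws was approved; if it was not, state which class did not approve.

Not approved — the C shares did not give the required vote.

A: 2/3 of 9685305 = 6456870; 6,456,870 required, 6,457,006 in favor — approved.
B: 3/4 of 469588 = 352191; 352,191 required, 352,233 in favor — approved.
C: 3/5 of 137903 = 82741.80, rounded up to 82742; 82,742 required, 82,718 in favor — not approved.
D: a majority of 6553728 is 3276865; 3,276,865 required, 3,278,176 in favor — approved.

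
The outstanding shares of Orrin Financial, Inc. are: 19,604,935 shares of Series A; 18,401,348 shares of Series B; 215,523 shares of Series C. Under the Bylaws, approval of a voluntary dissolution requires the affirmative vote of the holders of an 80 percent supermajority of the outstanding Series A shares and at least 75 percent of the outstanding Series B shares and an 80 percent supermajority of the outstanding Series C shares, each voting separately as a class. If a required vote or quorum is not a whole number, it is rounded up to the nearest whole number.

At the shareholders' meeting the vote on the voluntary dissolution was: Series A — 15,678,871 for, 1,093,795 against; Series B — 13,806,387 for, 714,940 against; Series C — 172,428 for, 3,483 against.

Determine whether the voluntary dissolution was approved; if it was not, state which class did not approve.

Not approved — the Series A shares did not give the required vote.

Series A: 4/5 of 19604935 = 15683948; 15,683,948 required, 15,678,871 in favor — not approved.
Series B: 3/4 of 18401348 = 13801011; 13,801,011 required, 13,806,387 in favor — approved.
Series C: 4/5 of 215523 = 172418.40, rounded up to 172419; 172,419 required, 172,428 in favor — approved.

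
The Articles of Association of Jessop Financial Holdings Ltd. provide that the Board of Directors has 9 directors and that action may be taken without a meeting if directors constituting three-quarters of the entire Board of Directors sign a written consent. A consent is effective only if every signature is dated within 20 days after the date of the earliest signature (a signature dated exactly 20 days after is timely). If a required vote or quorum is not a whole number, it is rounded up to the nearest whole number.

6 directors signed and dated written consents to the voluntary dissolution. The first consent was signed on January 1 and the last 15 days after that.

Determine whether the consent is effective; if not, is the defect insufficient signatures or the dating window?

Signatures required: three-quarters of 9 — 3/4 of 9 = 6.75, rounded up to 7, so 7 needed; 6 signed. Insufficient.
Dating window: the latest signature is 15 days after the earliest; the limit is 20 days. Within the window.

Not effective — insufficient signatures.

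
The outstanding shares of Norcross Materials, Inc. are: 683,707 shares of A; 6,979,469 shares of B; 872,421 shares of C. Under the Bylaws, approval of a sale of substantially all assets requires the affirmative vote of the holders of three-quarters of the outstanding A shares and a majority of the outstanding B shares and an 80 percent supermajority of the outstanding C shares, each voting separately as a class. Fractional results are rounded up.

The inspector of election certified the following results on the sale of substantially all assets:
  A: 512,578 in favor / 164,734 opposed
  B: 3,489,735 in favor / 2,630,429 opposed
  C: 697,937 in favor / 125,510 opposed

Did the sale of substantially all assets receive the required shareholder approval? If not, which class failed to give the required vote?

A: 3/4 of 683707 = 512780.25, rounded up to 512781; 512,781 required, 512,578 in favor — not approved.
B: a majority of 6979469 is 3489735; 3,489,735 required, 3,489,735 in favor — approved.
C: 4/5 of 872421 = 697936.80, rounded up to 697937; 697,937 required, 697,937 in favor — approved.

Not approved — the A shares did not give the required vote.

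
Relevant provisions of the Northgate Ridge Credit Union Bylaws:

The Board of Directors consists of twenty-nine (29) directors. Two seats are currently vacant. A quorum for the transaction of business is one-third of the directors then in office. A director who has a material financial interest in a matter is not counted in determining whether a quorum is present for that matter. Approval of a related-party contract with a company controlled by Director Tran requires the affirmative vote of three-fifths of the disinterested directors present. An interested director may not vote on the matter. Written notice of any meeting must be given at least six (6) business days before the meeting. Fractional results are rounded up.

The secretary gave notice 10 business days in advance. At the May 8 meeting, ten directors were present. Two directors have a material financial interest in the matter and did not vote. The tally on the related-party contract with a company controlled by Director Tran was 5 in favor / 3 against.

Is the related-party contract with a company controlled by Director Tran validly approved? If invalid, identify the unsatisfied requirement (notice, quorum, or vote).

Invalid — quorum requirement not satisfied.

Notice: 10 business days given; 6 required (10 ≥ 6). Satisfied.
Quorum: 10 present, but the 2 interested directors do not count, leaving 8. Quorum is 9. Not satisfied.
Vote: the related-party contract with a company controlled by Director Tran requires three-fifths of the disinterested directors present (10 − 2 = 8). 3/5 of 8 = 4.80, rounded up to 5, so 5 affirmative votes are needed; 5 voted in favor. Satisfied. (Moot — without a quorum no business can be validly transacted.)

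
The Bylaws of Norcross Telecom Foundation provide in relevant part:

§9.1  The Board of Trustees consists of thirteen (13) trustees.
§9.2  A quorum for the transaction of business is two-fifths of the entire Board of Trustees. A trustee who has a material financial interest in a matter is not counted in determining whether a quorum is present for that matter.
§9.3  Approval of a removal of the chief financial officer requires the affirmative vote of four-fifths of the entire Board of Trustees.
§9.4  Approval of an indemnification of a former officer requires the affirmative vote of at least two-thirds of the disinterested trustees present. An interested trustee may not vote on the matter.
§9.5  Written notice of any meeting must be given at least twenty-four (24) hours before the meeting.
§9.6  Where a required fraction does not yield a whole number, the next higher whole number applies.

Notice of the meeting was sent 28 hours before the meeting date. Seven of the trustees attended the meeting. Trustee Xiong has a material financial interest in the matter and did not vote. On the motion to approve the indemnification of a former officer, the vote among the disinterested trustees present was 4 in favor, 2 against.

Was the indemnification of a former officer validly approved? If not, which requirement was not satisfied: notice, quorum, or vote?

Valid — all requirements satisfied.

Notice: 28 hours given; 24 required (28 ≥ 24). Satisfied.
Quorum: 7 present, but the 1 interested trustee does not count, leaving 6. Quorum is 6. Satisfied.
Vote: the indemnification of a former officer requires two-thirds of the disinterested trustees present (7 − 1 = 6). 2/3 of 6 = 4, so 4 affirmative votes are needed; 4 voted in favor. Satisfied.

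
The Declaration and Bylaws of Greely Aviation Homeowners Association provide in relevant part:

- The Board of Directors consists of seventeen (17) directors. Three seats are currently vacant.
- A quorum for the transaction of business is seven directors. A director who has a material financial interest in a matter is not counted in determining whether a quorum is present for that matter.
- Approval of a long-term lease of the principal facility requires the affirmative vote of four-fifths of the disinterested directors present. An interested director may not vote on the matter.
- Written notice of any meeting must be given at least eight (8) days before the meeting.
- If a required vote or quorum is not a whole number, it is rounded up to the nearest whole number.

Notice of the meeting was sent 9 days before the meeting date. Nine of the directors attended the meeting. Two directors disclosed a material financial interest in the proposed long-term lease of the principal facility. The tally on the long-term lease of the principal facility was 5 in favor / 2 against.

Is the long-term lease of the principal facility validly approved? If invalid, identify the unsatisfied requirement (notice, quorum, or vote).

Notice: 9 days given; 8 required (9 ≥ 8). Satisfied.
Quorum: 9 present, but the 2 interested directors do not count, leaving 7. Quorum is 7. Satisfied.
Vote: the long-term lease of the principal facility requires four-fifths of the disinterested directors present (9 − 2 = 7). 4/5 of 7 = 5.60, rounded up to 6, so 6 affirmative votes are needed; 5 voted in favor. Not satisfied.

Invalid — vote requirement not satisfied.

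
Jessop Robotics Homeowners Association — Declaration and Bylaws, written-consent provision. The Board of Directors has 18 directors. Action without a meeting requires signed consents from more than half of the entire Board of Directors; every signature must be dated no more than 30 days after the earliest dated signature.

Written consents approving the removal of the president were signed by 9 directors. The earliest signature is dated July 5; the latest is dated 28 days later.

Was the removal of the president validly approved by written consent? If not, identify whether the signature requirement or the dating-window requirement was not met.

Not effective — insufficient signatures.

Signatures required: more than half of 18 — a majority of 18 is 10, so 10 needed; 9 signed. Insufficient.
Dating window: the latest signature is 28 days after the earliest; the limit is 30 days. Within the window.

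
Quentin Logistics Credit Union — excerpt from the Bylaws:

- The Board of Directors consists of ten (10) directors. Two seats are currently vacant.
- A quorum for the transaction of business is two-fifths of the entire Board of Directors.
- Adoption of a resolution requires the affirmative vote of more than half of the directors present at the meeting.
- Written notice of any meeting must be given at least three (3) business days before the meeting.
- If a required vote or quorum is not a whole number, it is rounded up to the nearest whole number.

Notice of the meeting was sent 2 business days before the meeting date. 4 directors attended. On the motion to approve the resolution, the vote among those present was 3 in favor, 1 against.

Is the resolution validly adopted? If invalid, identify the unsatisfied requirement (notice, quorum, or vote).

Invalid — notice requirement not satisfied.

Notice: 2 business days given; 3 required (2 < 3). Not satisfied.
Quorum: 4 present; quorum is 4. Satisfied.
Vote: the resolution requires a majority of the directors present (4). A majority of 4 is 3, so 3 affirmative votes are needed; 3 voted in favor. Satisfied.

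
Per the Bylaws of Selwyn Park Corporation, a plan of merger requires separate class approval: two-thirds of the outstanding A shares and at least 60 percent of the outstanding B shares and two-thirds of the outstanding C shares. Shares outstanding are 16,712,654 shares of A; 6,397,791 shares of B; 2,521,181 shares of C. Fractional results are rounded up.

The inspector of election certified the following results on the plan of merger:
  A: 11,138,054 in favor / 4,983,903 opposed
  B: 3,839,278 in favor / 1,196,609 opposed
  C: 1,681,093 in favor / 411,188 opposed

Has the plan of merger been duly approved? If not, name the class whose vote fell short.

Not approved — the A shares did not give the required vote.

A: 2/3 of 16712654 = 11141769.33, rounded up to 11141770; 11,141,770 required, 11,138,054 in favor — not approved.
B: 3/5 of 6397791 = 3838674.60, rounded up to 3838675; 3,838,675 required, 3,839,278 in favor — approved.
C: 2/3 of 2521181 = 1680787.33, rounded up to 1680788; 1,680,788 required, 1,681,093 in favor — approved.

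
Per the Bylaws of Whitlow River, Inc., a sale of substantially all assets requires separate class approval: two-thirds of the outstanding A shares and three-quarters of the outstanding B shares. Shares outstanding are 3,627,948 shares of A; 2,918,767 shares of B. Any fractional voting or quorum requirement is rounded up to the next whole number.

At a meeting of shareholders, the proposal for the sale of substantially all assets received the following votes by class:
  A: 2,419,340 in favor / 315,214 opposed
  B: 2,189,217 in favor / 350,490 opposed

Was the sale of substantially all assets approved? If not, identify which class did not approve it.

A: 2/3 of 3627948 = 2418632; 2,418,632 required, 2,419,340 in favor — approved.
B: 3/4 of 2918767 = 2189075.25, rounded up to 2189076; 2,189,076 required, 2,189,217 in favor — approved.

Approved — every class gave the required vote.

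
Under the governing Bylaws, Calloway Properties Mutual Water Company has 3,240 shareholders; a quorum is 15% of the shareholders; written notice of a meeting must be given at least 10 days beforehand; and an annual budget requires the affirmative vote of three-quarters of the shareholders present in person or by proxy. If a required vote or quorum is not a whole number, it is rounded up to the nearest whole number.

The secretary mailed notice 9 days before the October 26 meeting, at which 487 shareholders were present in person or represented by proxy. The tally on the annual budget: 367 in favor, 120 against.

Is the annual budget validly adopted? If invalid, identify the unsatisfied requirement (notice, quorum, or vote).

Notice: 9 days given; 10 required. Not satisfied.
Quorum: 15% of 3,240 = 486; 487 present. Satisfied.
Vote: requires three-fourths of those present (487); 3/4 of 487 = 365.25, rounded up to 366, so 366 needed; 367 in favor. Satisfied.

Invalid — notice requirement not satisfied.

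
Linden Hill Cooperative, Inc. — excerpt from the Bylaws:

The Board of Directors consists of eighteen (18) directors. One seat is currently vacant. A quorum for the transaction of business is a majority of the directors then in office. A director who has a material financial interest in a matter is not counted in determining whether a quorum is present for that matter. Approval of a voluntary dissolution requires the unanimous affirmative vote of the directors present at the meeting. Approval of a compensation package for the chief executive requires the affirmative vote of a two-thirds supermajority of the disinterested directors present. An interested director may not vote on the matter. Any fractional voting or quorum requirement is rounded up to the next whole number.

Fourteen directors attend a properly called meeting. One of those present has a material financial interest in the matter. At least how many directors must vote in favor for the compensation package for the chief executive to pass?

9

The compensation package for the chief executive requires two-thirds of the disinterested directors present (14 − 1 = 13).
2/3 of 13 = 8.67, rounded up to 9.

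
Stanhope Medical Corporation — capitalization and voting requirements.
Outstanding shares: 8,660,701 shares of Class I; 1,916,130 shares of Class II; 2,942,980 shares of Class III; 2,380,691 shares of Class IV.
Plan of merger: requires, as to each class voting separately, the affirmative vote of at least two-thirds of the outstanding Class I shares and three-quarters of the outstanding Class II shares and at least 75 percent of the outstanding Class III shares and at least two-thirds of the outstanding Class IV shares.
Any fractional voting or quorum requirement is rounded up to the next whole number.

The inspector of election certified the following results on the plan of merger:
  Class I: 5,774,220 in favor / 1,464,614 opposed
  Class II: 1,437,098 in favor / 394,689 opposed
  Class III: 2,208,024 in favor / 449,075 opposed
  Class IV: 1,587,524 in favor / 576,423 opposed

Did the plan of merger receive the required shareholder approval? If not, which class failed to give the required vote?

Class I: 2/3 of 8660701 = 5773800.67, rounded up to 5773801; 5,773,801 required, 5,774,220 in favor — approved.
Class II: 3/4 of 1916130 = 1437097.50, rounded up to 1437098; 1,437,098 required, 1,437,098 in favor — approved.
Class III: 3/4 of 2942980 = 2207235; 2,207,235 required, 2,208,024 in favor — approved.
Class IV: 2/3 of 2380691 = 1587127.33, rounded up to 1587128; 1,587,128 required, 1,587,524 in favor — approved.

Approved — every class gave the required vote.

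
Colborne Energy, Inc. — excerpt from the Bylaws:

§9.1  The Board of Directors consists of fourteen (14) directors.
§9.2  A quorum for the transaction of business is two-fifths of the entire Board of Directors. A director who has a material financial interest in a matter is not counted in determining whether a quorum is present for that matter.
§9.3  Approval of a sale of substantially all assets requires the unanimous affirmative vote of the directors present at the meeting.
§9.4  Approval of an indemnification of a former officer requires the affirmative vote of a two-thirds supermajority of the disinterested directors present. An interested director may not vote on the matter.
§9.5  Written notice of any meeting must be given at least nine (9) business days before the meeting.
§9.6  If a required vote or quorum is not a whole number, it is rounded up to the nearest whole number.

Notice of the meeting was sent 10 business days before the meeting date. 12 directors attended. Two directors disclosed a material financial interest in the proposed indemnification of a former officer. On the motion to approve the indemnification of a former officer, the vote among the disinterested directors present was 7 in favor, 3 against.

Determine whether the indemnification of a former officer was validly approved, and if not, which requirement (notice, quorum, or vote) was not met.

Notice: 10 business days given; 9 required (10 ≥ 9). Satisfied.
Quorum: 12 present, but the 2 interested directors do not count, leaving 10. Quorum is 6. Satisfied.
Vote: the indemnification of a former officer requires two-thirds of the disinterested directors present (12 − 2 = 10). 2/3 of 10 = 6.67, rounded up to 7, so 7 affirmative votes are needed; 7 voted in favor. Satisfied.

Valid — all requirements satisfied.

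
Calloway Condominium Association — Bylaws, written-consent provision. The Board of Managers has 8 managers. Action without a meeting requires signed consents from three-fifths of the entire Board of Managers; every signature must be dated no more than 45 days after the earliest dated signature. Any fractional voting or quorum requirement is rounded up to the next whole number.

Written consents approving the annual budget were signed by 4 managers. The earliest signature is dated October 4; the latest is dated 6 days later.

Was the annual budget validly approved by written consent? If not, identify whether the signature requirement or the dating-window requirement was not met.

Signatures required: three-fifths of 8 — 3/5 of 8 = 4.80, rounded up to 5, so 5 needed; 4 signed. Insufficient.
Dating window: the latest signature is 6 days after the earliest; the limit is 45 days. Within the window.

Not effective — insufficient signatures.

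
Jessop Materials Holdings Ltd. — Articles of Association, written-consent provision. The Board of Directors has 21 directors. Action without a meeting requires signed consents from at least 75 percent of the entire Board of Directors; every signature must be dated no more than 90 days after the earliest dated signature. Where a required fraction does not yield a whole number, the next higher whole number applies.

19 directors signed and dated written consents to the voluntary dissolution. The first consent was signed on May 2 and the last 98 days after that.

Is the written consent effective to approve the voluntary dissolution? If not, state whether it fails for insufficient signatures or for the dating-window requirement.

Signatures required: at least 75 percent of 21 — 3/4 of 21 = 15.75, rounded up to 16, so 16 needed; 19 signed. Sufficient.
Dating window: the latest signature is 98 days after the earliest; the limit is 90 days. Outside the window.

Not effective — dating-window requirement not satisfied.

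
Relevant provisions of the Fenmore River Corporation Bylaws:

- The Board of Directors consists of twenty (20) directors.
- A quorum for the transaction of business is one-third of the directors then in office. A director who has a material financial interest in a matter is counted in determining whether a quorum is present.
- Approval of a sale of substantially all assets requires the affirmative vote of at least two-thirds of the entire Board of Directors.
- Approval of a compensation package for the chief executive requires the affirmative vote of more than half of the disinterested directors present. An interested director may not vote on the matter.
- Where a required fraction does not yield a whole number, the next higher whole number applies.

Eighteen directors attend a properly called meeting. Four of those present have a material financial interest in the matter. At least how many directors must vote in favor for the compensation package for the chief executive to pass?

8

The compensation package for the chief executive requires a majority of the disinterested directors present (18 − 4 = 14).
A majority of 14 is 8.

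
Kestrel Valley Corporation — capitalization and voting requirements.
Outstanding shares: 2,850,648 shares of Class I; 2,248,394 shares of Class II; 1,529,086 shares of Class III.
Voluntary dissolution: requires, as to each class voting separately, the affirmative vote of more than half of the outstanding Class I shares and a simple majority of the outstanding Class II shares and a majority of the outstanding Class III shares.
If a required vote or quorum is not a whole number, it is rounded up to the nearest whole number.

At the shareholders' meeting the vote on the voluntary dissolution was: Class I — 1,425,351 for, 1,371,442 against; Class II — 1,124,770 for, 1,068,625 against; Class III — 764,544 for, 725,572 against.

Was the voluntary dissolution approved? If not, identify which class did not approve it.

Class I: a majority of 2850648 is 1425325; 1,425,325 required, 1,425,351 in favor — approved.
Class II: a majority of 2248394 is 1124198; 1,124,198 required, 1,124,770 in favor — approved.
Class III: a majority of 1529086 is 764544; 764,544 required, 764,544 in favor — approved.

Approved — every class gave the required vote.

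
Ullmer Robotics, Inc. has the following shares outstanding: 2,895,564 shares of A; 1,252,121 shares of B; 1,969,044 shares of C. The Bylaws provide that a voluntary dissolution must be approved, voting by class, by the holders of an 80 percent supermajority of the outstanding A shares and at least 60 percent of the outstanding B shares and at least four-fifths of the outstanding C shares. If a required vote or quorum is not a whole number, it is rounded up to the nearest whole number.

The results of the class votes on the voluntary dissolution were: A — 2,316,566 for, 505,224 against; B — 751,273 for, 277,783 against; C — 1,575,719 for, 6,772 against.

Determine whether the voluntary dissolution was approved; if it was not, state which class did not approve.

A: 4/5 of 2895564 = 2316451.20, rounded up to 2316452; 2,316,452 required, 2,316,566 in favor — approved.
B: 3/5 of 1252121 = 751272.60, rounded up to 751273; 751,273 required, 751,273 in favor — approved.
C: 4/5 of 1969044 = 1575235.20, rounded up to 1575236; 1,575,236 required, 1,575,719 in favor — approved.

Approved — every class gave the required vote.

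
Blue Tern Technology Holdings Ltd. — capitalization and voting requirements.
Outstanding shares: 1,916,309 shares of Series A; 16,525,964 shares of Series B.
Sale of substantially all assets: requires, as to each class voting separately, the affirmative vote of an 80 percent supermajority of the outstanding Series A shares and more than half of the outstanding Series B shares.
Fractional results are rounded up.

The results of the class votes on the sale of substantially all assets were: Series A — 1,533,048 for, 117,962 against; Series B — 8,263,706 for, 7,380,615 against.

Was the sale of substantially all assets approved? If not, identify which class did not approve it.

Series A: 4/5 of 1916309 = 1533047.20, rounded up to 1533048; 1,533,048 required, 1,533,048 in favor — approved.
Series B: a majority of 16525964 is 8262983; 8,262,983 required, 8,263,706 in favor — approved.

Approved — every class gave the required vote.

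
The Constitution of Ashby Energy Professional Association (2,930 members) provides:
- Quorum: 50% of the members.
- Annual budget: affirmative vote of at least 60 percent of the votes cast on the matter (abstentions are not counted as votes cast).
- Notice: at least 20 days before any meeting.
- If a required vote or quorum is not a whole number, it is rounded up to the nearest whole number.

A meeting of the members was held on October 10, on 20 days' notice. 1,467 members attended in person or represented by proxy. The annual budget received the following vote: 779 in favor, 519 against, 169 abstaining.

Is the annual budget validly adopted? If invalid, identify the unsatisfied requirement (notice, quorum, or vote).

Valid — all requirements satisfied.

Notice: 20 days given; 20 required. Satisfied.
Quorum: 50% of 2,930 = 1,465; 1,467 present. Satisfied.
Vote: requires three-fifths of the votes cast (1,467 − 169 abstaining = 1,298); 3/5 of 1298 = 778.80, rounded up to 779, so 779 needed; 779 in favor. Satisfied.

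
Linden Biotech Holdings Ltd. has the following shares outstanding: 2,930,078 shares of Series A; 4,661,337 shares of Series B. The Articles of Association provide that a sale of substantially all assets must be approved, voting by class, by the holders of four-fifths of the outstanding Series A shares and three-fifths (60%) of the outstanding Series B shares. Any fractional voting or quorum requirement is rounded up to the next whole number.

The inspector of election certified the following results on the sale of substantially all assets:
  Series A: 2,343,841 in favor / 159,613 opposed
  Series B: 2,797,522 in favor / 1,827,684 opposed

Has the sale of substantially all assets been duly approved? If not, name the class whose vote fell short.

Not approved — the Series A shares did not give the required vote.

Series A: 4/5 of 2930078 = 2344062.40, rounded up to 2344063; 2,344,063 required, 2,343,841 in favor — not approved.
Series B: 3/5 of 4661337 = 2796802.20, rounded up to 2796803; 2,796,803 required, 2,797,522 in favor — approved.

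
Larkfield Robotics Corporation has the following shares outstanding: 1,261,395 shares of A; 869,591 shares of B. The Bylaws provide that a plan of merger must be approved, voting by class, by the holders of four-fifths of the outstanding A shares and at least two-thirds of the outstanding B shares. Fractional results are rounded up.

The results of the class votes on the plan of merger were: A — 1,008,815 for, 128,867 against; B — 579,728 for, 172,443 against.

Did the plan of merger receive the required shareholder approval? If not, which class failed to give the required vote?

A: 4/5 of 1261395 = 1009116; 1,009,116 required, 1,008,815 in favor — not approved.
B: 2/3 of 869591 = 579727.33, rounded up to 579728; 579,728 required, 579,728 in favor — approved.

Not approved — the A shares did not give the required vote.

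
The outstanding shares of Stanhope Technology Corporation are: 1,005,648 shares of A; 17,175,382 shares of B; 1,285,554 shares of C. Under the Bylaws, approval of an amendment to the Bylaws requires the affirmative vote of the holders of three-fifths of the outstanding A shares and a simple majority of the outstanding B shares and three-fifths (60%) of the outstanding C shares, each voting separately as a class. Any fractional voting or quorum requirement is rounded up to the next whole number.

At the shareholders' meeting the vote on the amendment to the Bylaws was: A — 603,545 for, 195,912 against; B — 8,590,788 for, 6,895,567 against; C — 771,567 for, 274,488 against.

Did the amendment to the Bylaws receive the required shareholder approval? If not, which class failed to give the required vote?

A: 3/5 of 1005648 = 603388.80, rounded up to 603389; 603,389 required, 603,545 in favor — approved.
B: a majority of 17175382 is 8587692; 8,587,692 required, 8,590,788 in favor — approved.
C: 3/5 of 1285554 = 771332.40, rounded up to 771333; 771,333 required, 771,567 in favor — approved.

Approved — every class gave the required vote.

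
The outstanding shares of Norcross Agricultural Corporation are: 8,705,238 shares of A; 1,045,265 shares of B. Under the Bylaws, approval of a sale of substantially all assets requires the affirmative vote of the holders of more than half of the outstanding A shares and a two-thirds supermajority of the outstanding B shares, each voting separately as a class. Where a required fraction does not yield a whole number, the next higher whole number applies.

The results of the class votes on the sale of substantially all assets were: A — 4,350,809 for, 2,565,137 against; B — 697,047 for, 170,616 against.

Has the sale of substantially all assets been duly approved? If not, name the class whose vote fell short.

A: a majority of 8705238 is 4352620; 4,352,620 required, 4,350,809 in favor — not approved.
B: 2/3 of 1045265 = 696843.33, rounded up to 696844; 696,844 required, 697,047 in favor — approved.

Not approved — the A shares did not give the required vote.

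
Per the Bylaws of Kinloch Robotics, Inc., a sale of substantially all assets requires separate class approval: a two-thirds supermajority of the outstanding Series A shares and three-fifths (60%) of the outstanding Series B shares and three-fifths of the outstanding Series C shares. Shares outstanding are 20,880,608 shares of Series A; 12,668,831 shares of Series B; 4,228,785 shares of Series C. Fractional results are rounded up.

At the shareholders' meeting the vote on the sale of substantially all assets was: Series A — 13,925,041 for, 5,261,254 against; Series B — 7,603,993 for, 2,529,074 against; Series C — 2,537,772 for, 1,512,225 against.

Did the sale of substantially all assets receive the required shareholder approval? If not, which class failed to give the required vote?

Approved — every class gave the required vote.

Series A: 2/3 of 20880608 = 13920405.33, rounded up to 13920406; 13,920,406 required, 13,925,041 in favor — approved.
Series B: 3/5 of 12668831 = 7601298.60, rounded up to 7601299; 7,601,299 required, 7,603,993 in favor — approved.
Series C: 3/5 of 4228785 = 2537271; 2,537,271 required, 2,537,772 in favor — approved.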